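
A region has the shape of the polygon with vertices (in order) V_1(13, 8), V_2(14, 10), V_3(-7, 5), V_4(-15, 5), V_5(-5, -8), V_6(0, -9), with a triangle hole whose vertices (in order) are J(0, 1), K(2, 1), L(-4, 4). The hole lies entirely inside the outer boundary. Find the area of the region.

Outer boundary:
Apply the surveyor's formula: 2A = Σ (x_i·y_{i+1} − x_{i+1}·y_i), indices taken mod 6.
Σ = (18) + (140) + (40) + (145) + (45) + (117) = 505
Area = |Σ|/2 = 252.5.
Hole:
Cross-terms: -2, 12, -4  ⇒  Σ = 6
Area = |Σ|/2 = 3.
Net area = 252.5 − 3 = 249.5.

249.5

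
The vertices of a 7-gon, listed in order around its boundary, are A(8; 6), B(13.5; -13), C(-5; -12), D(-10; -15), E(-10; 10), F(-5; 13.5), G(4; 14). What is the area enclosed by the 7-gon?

502

A→B: (8)(-13) − (13.5)(6) = -185
B→C: (13.5)(-12) − (-5)(-13) = -227
C→D: (-5)(-15) − (-10)(-12) = -45
D→E: (-10)(10) − (-10)(-15) = -250
E→F: (-10)(13.5) − (-5)(10) = -85
F→G: (-5)(14) − (4)(13.5) = -124
G→A: (4)(6) − (8)(14) = -88
Σ = -1004
Area = |Σ|/2 = 502.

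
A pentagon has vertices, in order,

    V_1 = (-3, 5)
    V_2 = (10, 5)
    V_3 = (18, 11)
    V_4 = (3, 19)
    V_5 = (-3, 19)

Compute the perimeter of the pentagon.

60

|V_1V_2| = √((13)² + (0)²) = √169 = 13
|V_2V_3| = √((8)² + (6)²) = √100 = 10
|V_3V_4| = √((-15)² + (8)²) = √289 = 17
|V_4V_5| = √((-6)² + (0)²) = √36 = 6
|V_5V_1| = √((0)² + (-14)²) = √196 = 14
Perimeter = 13 + 10 + 17 + 6 + 14 = 60.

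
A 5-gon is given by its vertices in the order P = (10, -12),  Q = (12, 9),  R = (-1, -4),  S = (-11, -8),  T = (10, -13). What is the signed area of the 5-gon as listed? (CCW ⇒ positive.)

196

Apply Gauss's area formula: 2A = Σ (x_i·y_{i+1} − x_{i+1}·y_i), indices taken mod 5.
Cross-terms: 234, -39, -36, 223, 10  ⇒  Σ = 392
Signed area = Σ/2 = 196 (positive ⇒ counter-clockwise traversal).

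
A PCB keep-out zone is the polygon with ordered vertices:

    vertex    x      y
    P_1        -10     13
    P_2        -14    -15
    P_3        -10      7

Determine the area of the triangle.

12

Apply the shoelace (surveyor's) formula: 2A = Σ (x_i·y_{i+1} − x_{i+1}·y_i), indices taken mod 3.
Σ = (332) + (-248) + (-60) = 24
Area = |Σ|/2 = 12.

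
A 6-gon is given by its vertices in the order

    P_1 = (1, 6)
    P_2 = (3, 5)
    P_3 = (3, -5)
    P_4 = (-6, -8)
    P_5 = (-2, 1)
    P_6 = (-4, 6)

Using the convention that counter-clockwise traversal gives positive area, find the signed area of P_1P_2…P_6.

-78.5

P_1→P_2: (1)(5) − (3)(6) = -13
P_2→P_3: (3)(-5) − (3)(5) = -30
P_3→P_4: (3)(-8) − (-6)(-5) = -54
P_4→P_5: (-6)(1) − (-2)(-8) = -22
P_5→P_6: (-2)(6) − (-4)(1) = -8
P_6→P_1: (-4)(6) − (1)(6) = -30
Σ = -157
Signed area = Σ/2 = -78.5 (negative ⇒ clockwise traversal).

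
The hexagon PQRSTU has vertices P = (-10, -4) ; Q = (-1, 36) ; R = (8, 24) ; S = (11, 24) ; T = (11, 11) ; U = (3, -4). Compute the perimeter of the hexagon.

102

|PQ| = √((9)² + (40)²) = √1681 = 41
|QR| = √((9)² + (-12)²) = √225 = 15
|RS| = √((3)² + (0)²) = √9 = 3
|ST| = √((0)² + (-13)²) = √169 = 13
|TU| = √((-8)² + (-15)²) = √289 = 17
|UP| = √((-13)² + (0)²) = √169 = 13
Perimeter = 41 + 15 + 3 + 13 + 17 + 13 = 102.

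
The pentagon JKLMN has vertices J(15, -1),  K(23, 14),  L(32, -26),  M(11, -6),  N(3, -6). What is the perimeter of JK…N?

108

|JK| = √((8)² + (15)²) = √289 = 17
|KL| = √((9)² + (-40)²) = √1681 = 41
|LM| = √((-21)² + (20)²) = √841 = 29
|MN| = √((-8)² + (0)²) = √64 = 8
|NJ| = √((12)² + (5)²) = √169 = 13
Perimeter = 17 + 41 + 29 + 8 + 13 = 108.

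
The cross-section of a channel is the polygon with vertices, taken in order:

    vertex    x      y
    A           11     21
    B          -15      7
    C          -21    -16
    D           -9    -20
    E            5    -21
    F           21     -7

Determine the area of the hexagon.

Apply Gauss's area formula: 2A = Σ (x_i·y_{i+1} − x_{i+1}·y_i), indices taken mod 6.
Σ = (392) + (387) + (276) + (289) + (406) + (518) = 2268
Area = |Σ|/2 = 1134.

1134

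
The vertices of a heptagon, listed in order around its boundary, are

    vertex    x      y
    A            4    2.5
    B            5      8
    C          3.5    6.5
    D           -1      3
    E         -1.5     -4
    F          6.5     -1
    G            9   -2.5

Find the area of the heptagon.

Apply the shoelace formula: 2A = Σ (x_i·y_{i+1} − x_{i+1}·y_i), indices taken mod 7.
Σ = (19.5) + (4.5) + (17) + (8.5) + (27.5) + (-7.25) + (32.5) = 102.25
Area = |Σ|/2 = 51.125.

51.125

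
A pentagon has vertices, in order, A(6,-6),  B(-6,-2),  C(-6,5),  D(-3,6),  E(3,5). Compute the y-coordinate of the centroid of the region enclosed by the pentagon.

0.5

Apply the shoelace (surveyor's) formula. First the cross-terms c_i = x_i·y_{i+1} − x_{i+1}·y_i:
  -48, -42, -21, -33, -48  ⇒  2A = -192, A = -96.
Then Σ (y_i + y_{i+1})·c_i = -288, so ȳ = -288 / (6·(-96)) = 0.5.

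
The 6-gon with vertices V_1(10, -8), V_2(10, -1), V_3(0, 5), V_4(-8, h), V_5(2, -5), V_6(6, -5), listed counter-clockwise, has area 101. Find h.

10

Write out the shoelace sum; only the two edges meeting at V_4 involve h:
2·Area = [(0·h − (-8)·5) + ((-8)·(-5) − 2·h)] + 142
       = -2·h + 222 = 202
⇒ h = 10.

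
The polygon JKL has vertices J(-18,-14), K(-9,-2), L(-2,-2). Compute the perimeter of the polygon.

|JK| = √((9)² + (12)²) = √225 = 15
|KL| = √((7)² + (0)²) = √49 = 7
|LJ| = √((-16)² + (-12)²) = √400 = 20
Perimeter = 15 + 7 + 20 = 42.

42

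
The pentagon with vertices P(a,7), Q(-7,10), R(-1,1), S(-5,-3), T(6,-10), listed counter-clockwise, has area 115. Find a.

Write out the shoelace sum; only the two edges meeting at P involve a:
2·Area = [(6·7 − a·(-10)) + (a·10 − (-7)·7)] + 79
       = 20·a + 170 = 230
⇒ a = 3.

3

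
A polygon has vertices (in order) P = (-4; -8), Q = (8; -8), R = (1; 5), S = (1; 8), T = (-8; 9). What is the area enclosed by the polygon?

Apply Gauss's area formula: 2A = Σ (x_i·y_{i+1} − x_{i+1}·y_i), indices taken mod 5.
Cross-terms: 96, 48, 3, 73, 100  ⇒  Σ = 320
Area = |Σ|/2 = 160.

160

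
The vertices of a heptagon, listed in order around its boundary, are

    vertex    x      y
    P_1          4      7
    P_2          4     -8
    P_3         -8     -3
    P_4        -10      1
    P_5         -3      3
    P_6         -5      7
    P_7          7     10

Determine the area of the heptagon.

Apply the surveyor's formula: 2A = Σ (x_i·y_{i+1} − x_{i+1}·y_i), indices taken mod 7.
Cross-terms: -60, -76, -38, -27, -6, -99, 9  ⇒  Σ = -297
Area = |Σ|/2 = 148.5.

148.5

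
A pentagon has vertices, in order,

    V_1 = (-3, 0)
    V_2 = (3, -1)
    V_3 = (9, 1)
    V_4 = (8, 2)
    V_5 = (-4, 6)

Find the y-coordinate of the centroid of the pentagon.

Apply the surveyor's formula. First the cross-terms c_i = x_i·y_{i+1} − x_{i+1}·y_i:
  3, 12, 10, 56, 18  ⇒  2A = 99, A = 49.5.
Then Σ (y_i + y_{i+1})·c_i = 583, so ȳ = 583 / (6·49.5) = 53/27.

53/27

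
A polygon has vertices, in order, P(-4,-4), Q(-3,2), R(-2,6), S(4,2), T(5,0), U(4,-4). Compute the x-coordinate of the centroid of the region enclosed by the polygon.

Apply the shoelace (surveyor's) formula. First the cross-terms c_i = x_i·y_{i+1} − x_{i+1}·y_i:
  -20, -14, -28, -10, -20, -32  ⇒  2A = -124, A = -62.
Then Σ (x_i + x_{i+1})·c_i = -116, so x̄ = -116 / (6·(-62)) = 29/93.

29/93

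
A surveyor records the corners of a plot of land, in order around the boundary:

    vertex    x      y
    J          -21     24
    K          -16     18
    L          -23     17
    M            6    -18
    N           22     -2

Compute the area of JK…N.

665

Σ = (6) + (142) + (312) + (384) + (486) = 1330
Area = |Σ|/2 = 665.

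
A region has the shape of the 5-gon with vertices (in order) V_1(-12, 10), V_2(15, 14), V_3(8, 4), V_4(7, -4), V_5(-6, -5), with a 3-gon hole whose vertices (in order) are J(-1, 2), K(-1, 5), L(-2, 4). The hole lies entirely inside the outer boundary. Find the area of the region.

Outer boundary:
Σ = (-318) + (-52) + (-60) + (-59) + (-120) = -609
Area = |Σ|/2 = 304.5.
Hole:
Σ = (-3) + (6) + (0) = 3
Area = |Σ|/2 = 1.5.
Net area = 304.5 − 1.5 = 303.

303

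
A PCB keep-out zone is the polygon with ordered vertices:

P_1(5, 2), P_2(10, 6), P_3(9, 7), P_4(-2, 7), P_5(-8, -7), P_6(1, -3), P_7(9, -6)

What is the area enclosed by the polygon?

P_1→P_2: (5)(6) − (10)(2) = 10
P_2→P_3: (10)(7) − (9)(6) = 16
P_3→P_4: (9)(7) − (-2)(7) = 77
P_4→P_5: (-2)(-7) − (-8)(7) = 70
P_5→P_6: (-8)(-3) − (1)(-7) = 31
P_6→P_7: (1)(-6) − (9)(-3) = 21
P_7→P_1: (9)(2) − (5)(-6) = 48
Σ = 273
Area = |Σ|/2 = 136.5.

136.5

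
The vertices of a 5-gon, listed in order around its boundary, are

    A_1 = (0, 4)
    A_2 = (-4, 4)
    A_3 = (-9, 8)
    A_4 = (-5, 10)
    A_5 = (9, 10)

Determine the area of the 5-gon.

67

Σ = (16) + (4) + (-50) + (-140) + (36) = -134
Area = |Σ|/2 = 67.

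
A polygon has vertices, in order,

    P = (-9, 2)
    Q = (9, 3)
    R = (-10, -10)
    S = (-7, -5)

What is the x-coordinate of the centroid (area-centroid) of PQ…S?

Apply the shoelace (surveyor's) formula. First the cross-terms c_i = x_i·y_{i+1} − x_{i+1}·y_i:
  -45, -60, -20, -59  ⇒  2A = -184, A = -92.
Then Σ (x_i + x_{i+1})·c_i = 1344, so x̄ = 1344 / (6·(-92)) = -56/23.

-56/23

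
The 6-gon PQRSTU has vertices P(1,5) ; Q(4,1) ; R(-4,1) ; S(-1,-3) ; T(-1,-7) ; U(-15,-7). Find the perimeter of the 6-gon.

56

|PQ| = √((3)² + (-4)²) = √25 = 5
|QR| = √((-8)² + (0)²) = √64 = 8
|RS| = √((3)² + (-4)²) = √25 = 5
|ST| = √((0)² + (-4)²) = √16 = 4
|TU| = √((-14)² + (0)²) = √196 = 14
|UP| = √((16)² + (12)²) = √400 = 20
Perimeter = 5 + 8 + 5 + 4 + 14 + 20 = 56.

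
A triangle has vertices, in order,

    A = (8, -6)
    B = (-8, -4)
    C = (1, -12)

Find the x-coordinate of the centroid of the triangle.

1/3

Apply the shoelace formula. First the cross-terms c_i = x_i·y_{i+1} − x_{i+1}·y_i:
  -80, 100, 90  ⇒  2A = 110, A = 55.
Then Σ (x_i + x_{i+1})·c_i = 110, so x̄ = 110 / (6·55) = 1/3.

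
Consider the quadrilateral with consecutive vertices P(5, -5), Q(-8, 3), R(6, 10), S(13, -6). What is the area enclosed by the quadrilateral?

162

Apply the surveyor's formula: 2A = Σ (x_i·y_{i+1} − x_{i+1}·y_i), indices taken mod 4.
Cross-terms: -25, -98, -166, -35  ⇒  Σ = -324
Area = |Σ|/2 = 162.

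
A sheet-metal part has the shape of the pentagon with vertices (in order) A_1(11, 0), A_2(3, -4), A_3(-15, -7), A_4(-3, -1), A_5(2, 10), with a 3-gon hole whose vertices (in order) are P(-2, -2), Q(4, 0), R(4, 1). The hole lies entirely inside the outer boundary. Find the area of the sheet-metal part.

131.5

Outer boundary:
Σ = (-44) + (-81) + (-6) + (-28) + (-110) = -269
Area = |Σ|/2 = 134.5.
Hole:
Apply the surveyor's formula: 2A = Σ (x_i·y_{i+1} − x_{i+1}·y_i), indices taken mod 3.
Σ = (8) + (4) + (-6) = 6
Area = |Σ|/2 = 3.
Net area = 134.5 − 3 = 131.5.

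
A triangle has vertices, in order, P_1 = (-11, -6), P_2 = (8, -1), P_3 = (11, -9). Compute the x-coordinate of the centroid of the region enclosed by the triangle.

Apply Gauss's area formula. First the cross-terms c_i = x_i·y_{i+1} − x_{i+1}·y_i:
  59, -61, -165  ⇒  2A = -167, A = -83.5.
Then Σ (x_i + x_{i+1})·c_i = -1336, so x̄ = -1336 / (6·(-83.5)) = 8/3.

8/3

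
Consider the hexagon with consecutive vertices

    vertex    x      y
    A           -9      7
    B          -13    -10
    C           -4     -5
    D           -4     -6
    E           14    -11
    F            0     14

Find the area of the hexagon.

Apply Gauss's area formula: 2A = Σ (x_i·y_{i+1} − x_{i+1}·y_i), indices taken mod 6.
A→B: (-9)(-10) − (-13)(7) = 181
B→C: (-13)(-5) − (-4)(-10) = 25
C→D: (-4)(-6) − (-4)(-5) = 4
D→E: (-4)(-11) − (14)(-6) = 128
E→F: (14)(14) − (0)(-11) = 196
F→A: (0)(7) − (-9)(14) = 126
Σ = 660
Area = |Σ|/2 = 330.

330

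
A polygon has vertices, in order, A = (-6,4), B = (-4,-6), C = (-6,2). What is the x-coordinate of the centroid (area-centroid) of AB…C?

Apply the surveyor's formula. First the cross-terms c_i = x_i·y_{i+1} − x_{i+1}·y_i:
  52, -44, -12  ⇒  2A = -4, A = -2.
Then Σ (x_i + x_{i+1})·c_i = 64, so x̄ = 64 / (6·(-2)) = -16/3.

-16/3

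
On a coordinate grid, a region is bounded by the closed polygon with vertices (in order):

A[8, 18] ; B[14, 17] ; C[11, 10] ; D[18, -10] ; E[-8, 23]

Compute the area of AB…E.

223.5

Apply the shoelace (surveyor's) formula: 2A = Σ (x_i·y_{i+1} − x_{i+1}·y_i), indices taken mod 5.
Σ = (-116) + (-47) + (-290) + (334) + (-328) = -447
Area = |Σ|/2 = 223.5.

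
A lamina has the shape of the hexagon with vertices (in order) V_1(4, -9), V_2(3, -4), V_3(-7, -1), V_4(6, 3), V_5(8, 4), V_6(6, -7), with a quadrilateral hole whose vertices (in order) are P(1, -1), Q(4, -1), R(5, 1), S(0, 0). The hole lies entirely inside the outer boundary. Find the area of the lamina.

64.5

Outer boundary:
Apply the shoelace formula: 2A = Σ (x_i·y_{i+1} − x_{i+1}·y_i), indices taken mod 6.
V_1→V_2: (4)(-4) − (3)(-9) = 11
V_2→V_3: (3)(-1) − (-7)(-4) = -31
V_3→V_4: (-7)(3) − (6)(-1) = -15
V_4→V_5: (6)(4) − (8)(3) = 0
V_5→V_6: (8)(-7) − (6)(4) = -80
V_6→V_1: (6)(-9) − (4)(-7) = -26
Σ = -141
Area = |Σ|/2 = 70.5.
Hole:
Σ = (3) + (9) + (0) + (0) = 12
Area = |Σ|/2 = 6.
Net area = 70.5 − 6 = 64.5.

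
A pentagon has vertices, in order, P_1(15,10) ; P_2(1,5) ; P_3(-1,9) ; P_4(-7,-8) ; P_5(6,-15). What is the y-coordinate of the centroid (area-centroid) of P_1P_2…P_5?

-617/294

Apply the shoelace (surveyor's) formula. First the cross-terms c_i = x_i·y_{i+1} − x_{i+1}·y_i:
  65, 14, 71, 153, 285  ⇒  2A = 588, A = 294.
Then Σ (y_i + y_{i+1})·c_i = -3702, so ȳ = -3702 / (6·294) = -617/294.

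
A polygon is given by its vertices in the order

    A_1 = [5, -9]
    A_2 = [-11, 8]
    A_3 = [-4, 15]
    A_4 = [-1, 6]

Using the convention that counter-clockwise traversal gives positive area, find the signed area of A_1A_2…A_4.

-111

Apply the surveyor's formula: 2A = Σ (x_i·y_{i+1} − x_{i+1}·y_i), indices taken mod 4.
Cross-terms: -59, -133, -9, -21  ⇒  Σ = -222
Signed area = Σ/2 = -111 (negative ⇒ clockwise traversal).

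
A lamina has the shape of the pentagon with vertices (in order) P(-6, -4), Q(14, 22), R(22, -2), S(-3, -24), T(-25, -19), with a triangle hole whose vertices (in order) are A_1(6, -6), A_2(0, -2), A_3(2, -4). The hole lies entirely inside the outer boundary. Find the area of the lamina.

837.5

Outer boundary:
Apply the shoelace formula: 2A = Σ (x_i·y_{i+1} − x_{i+1}·y_i), indices taken mod 5.
Cross-terms: -76, -512, -534, -543, -14  ⇒  Σ = -1679
Area = |Σ|/2 = 839.5.
Hole:
A_1→A_2: (6)(-2) − (0)(-6) = -12
A_2→A_3: (0)(-4) − (2)(-2) = 4
A_3→A_1: (2)(-6) − (6)(-4) = 12
Σ = 4
Area = |Σ|/2 = 2.
Net area = 839.5 − 2 = 837.5.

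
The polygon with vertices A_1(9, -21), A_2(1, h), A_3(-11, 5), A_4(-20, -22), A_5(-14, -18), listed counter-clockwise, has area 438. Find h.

Write out the shoelace sum; only the two edges meeting at A_2 involve h:
2·Area = [(9·h − 1·(-21)) + (1·5 − (-11)·h)] + 850
       = 20·h + 876 = 876
⇒ h = 0.

0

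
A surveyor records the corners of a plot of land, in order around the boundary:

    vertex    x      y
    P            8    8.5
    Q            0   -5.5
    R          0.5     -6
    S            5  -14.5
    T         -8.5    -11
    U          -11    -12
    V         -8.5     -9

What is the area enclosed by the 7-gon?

Apply Gauss's area formula: 2A = Σ (x_i·y_{i+1} − x_{i+1}·y_i), indices taken mod 7.
Σ = (-44) + (2.75) + (22.75) + (-178.25) + (-19) + (-3) + (-0.25) = -219
Area = |Σ|/2 = 109.5.

109.5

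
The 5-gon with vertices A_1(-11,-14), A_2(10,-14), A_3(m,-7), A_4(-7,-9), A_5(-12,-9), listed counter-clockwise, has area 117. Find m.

7

The doubled signed area Σ (x_i y_{i+1} − x_{i+1} y_i) is linear in m.
With m=0 it equals 199; the coefficient of m is 5 (from the two edges through A_3).
So 5·m + 199 = 2·117 = 234 ⇒ m = 7.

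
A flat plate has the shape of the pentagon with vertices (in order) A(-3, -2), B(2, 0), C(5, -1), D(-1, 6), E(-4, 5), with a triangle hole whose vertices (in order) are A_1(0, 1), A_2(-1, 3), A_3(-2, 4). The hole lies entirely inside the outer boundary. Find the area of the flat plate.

Outer boundary:
Σ = (4) + (-2) + (29) + (19) + (23) = 73
Area = |Σ|/2 = 36.5.
Hole:
Σ = (1) + (2) + (-2) = 1
Area = |Σ|/2 = 0.5.
Net area = 36.5 − 0.5 = 36.

36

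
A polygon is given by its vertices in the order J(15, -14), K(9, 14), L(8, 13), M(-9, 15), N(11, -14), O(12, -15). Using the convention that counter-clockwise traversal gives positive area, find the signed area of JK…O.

Apply the shoelace formula: 2A = Σ (x_i·y_{i+1} − x_{i+1}·y_i), indices taken mod 6.
J→K: (15)(14) − (9)(-14) = 336
K→L: (9)(13) − (8)(14) = 5
L→M: (8)(15) − (-9)(13) = 237
M→N: (-9)(-14) − (11)(15) = -39
N→O: (11)(-15) − (12)(-14) = 3
O→J: (12)(-14) − (15)(-15) = 57
Σ = 599
Signed area = Σ/2 = 299.5 (positive ⇒ counter-clockwise traversal).

299.5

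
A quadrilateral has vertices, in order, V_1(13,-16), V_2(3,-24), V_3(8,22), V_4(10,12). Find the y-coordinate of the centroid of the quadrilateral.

Apply the surveyor's formula. First the cross-terms c_i = x_i·y_{i+1} − x_{i+1}·y_i:
  -264, 258, -124, -316  ⇒  2A = -446, A = -223.
Then Σ (y_i + y_{i+1})·c_i = 7092, so ȳ = 7092 / (6·(-223)) = -1182/223.

-1182/223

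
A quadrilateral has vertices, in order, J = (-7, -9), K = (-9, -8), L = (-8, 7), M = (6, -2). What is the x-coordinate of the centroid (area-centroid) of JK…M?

-893/246

Apply the shoelace formula. First the cross-terms c_i = x_i·y_{i+1} − x_{i+1}·y_i:
  -25, -127, -26, -68  ⇒  2A = -246, A = -123.
Then Σ (x_i + x_{i+1})·c_i = 2679, so x̄ = 2679 / (6·(-123)) = -893/246.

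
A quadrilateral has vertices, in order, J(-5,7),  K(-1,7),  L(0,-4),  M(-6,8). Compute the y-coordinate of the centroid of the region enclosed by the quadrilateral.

Apply the surveyor's formula. First the cross-terms c_i = x_i·y_{i+1} − x_{i+1}·y_i:
  -28, 4, -24, -2  ⇒  2A = -50, A = -25.
Then Σ (y_i + y_{i+1})·c_i = -506, so ȳ = -506 / (6·(-25)) = 253/75.

253/75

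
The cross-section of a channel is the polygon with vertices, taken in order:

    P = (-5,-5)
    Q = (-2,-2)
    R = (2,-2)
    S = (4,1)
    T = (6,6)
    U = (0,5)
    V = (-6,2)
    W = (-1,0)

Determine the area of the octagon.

Apply Gauss's area formula: 2A = Σ (x_i·y_{i+1} − x_{i+1}·y_i), indices taken mod 8.
Σ = (0) + (8) + (10) + (18) + (30) + (30) + (2) + (5) = 103
Area = |Σ|/2 = 51.5.

51.5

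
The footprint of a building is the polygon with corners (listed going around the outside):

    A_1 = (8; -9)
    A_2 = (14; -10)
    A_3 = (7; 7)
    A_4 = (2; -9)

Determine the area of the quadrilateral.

95.5

Σ = (46) + (168) + (-77) + (54) = 191
Area = |Σ|/2 = 95.5.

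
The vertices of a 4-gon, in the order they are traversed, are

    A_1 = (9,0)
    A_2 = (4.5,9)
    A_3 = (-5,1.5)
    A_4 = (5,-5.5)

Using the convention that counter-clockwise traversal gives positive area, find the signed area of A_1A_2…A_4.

A_1→A_2: (9)(9) − (4.5)(0) = 81
A_2→A_3: (4.5)(1.5) − (-5)(9) = 51.75
A_3→A_4: (-5)(-5.5) − (5)(1.5) = 20
A_4→A_1: (5)(0) − (9)(-5.5) = 49.5
Σ = 202.25
Signed area = Σ/2 = 101.125 (positive ⇒ counter-clockwise traversal).

101.125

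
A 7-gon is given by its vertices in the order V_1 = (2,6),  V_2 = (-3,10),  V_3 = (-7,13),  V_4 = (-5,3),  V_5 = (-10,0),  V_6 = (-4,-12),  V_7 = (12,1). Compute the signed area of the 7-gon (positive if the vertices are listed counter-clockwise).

236.5

Apply the surveyor's formula: 2A = Σ (x_i·y_{i+1} − x_{i+1}·y_i), indices taken mod 7.
Cross-terms: 38, 31, 44, 30, 120, 140, 70  ⇒  Σ = 473
Signed area = Σ/2 = 236.5 (positive ⇒ counter-clockwise traversal).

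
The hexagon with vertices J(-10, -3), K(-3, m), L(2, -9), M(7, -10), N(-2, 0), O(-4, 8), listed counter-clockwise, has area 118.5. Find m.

Write out the shoelace sum; only the two edges meeting at K involve m:
2·Area = [((-10)·m − (-3)·(-3)) + ((-3)·(-9) − 2·m)] + 99
       = -12·m + 117 = 237
⇒ m = -10.

-10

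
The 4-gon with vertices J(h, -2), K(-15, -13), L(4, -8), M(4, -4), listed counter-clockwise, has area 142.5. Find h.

-15

Write out the shoelace sum; only the two edges meeting at J involve h:
2·Area = [(4·(-2) − h·(-4)) + (h·(-13) − (-15)·(-2))] + 188
       = -9·h + 150 = 285
⇒ h = -15.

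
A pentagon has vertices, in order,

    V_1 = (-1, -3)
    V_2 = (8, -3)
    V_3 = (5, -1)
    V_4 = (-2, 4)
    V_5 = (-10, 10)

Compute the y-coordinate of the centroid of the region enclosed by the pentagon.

53/42

Apply the shoelace (surveyor's) formula. First the cross-terms c_i = x_i·y_{i+1} − x_{i+1}·y_i:
  27, 7, 18, 20, 40  ⇒  2A = 112, A = 56.
Then Σ (y_i + y_{i+1})·c_i = 424, so ȳ = 424 / (6·56) = 53/42.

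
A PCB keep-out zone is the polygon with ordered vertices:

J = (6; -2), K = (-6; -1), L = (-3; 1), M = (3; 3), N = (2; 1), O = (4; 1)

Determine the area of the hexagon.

29

Σ = (-18) + (-9) + (-12) + (-3) + (-2) + (-14) = -58
Area = |Σ|/2 = 29.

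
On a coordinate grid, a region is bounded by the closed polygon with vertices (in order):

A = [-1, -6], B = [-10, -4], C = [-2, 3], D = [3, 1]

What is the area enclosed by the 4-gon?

Apply the shoelace (surveyor's) formula: 2A = Σ (x_i·y_{i+1} − x_{i+1}·y_i), indices taken mod 4.
A→B: (-1)(-4) − (-10)(-6) = -56
B→C: (-10)(3) − (-2)(-4) = -38
C→D: (-2)(1) − (3)(3) = -11
D→A: (3)(-6) − (-1)(1) = -17
Σ = -122
Area = |Σ|/2 = 61.

61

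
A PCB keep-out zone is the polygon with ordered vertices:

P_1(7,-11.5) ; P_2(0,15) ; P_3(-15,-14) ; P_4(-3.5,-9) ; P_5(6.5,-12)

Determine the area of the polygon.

Apply the shoelace (surveyor's) formula: 2A = Σ (x_i·y_{i+1} − x_{i+1}·y_i), indices taken mod 5.
Σ = (105) + (225) + (86) + (100.5) + (9.25) = 525.75
Area = |Σ|/2 = 262.875.

262.875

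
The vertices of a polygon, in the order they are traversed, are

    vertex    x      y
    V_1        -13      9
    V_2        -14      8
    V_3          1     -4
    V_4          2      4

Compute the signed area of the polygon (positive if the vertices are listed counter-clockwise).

76

Apply the surveyor's formula: 2A = Σ (x_i·y_{i+1} − x_{i+1}·y_i), indices taken mod 4.
V_1→V_2: (-13)(8) − (-14)(9) = 22
V_2→V_3: (-14)(-4) − (1)(8) = 48
V_3→V_4: (1)(4) − (2)(-4) = 12
V_4→V_1: (2)(9) − (-13)(4) = 70
Σ = 152
Signed area = Σ/2 = 76 (positive ⇒ counter-clockwise traversal).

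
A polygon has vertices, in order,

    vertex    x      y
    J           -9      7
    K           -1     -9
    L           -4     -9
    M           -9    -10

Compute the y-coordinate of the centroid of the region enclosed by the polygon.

-516/133

Apply the surveyor's formula. First the cross-terms c_i = x_i·y_{i+1} − x_{i+1}·y_i:
  88, -27, -41, -153  ⇒  2A = -133, A = -66.5.
Then Σ (y_i + y_{i+1})·c_i = 1548, so ȳ = 1548 / (6·(-66.5)) = -516/133.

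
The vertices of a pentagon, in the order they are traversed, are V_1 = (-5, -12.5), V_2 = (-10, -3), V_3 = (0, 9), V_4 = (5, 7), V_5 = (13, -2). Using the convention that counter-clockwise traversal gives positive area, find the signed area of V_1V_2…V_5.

Σ = (-110) + (-90) + (-45) + (-101) + (-172.5) = -518.5
Signed area = Σ/2 = -259.25 (negative ⇒ clockwise traversal).

-259.25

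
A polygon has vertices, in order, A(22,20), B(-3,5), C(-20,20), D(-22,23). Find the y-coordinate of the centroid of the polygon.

Apply Gauss's area formula. First the cross-terms c_i = x_i·y_{i+1} − x_{i+1}·y_i:
  170, 40, -20, -946  ⇒  2A = -756, A = -378.
Then Σ (y_i + y_{i+1})·c_i = -36288, so ȳ = -36288 / (6·(-378)) = 16.

16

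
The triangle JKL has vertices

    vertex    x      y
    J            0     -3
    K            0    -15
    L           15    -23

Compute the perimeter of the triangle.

54

|JK| = √((0)² + (-12)²) = √144 = 12
|KL| = √((15)² + (-8)²) = √289 = 17
|LJ| = √((-15)² + (20)²) = √625 = 25
Perimeter = 12 + 17 + 25 = 54.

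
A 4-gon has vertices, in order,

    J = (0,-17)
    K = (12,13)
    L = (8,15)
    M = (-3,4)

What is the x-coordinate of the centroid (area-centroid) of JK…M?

175/51

Apply the surveyor's formula. First the cross-terms c_i = x_i·y_{i+1} − x_{i+1}·y_i:
  204, 76, 77, 51  ⇒  2A = 408, A = 204.
Then Σ (x_i + x_{i+1})·c_i = 4200, so x̄ = 4200 / (6·204) = 175/51.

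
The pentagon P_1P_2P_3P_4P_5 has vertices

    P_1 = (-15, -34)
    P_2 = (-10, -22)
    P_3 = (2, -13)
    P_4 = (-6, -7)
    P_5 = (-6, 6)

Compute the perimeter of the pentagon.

92

|P_1P_2| = √((5)² + (12)²) = √169 = 13
|P_2P_3| = √((12)² + (9)²) = √225 = 15
|P_3P_4| = √((-8)² + (6)²) = √100 = 10
|P_4P_5| = √((0)² + (13)²) = √169 = 13
|P_5P_1| = √((-9)² + (-40)²) = √1681 = 41
Perimeter = 13 + 15 + 10 + 13 + 41 = 92.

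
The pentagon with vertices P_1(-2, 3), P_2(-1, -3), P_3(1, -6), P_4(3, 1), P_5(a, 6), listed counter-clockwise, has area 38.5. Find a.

5

The doubled signed area Σ (x_i y_{i+1} − x_{i+1} y_i) is linear in a.
With a=0 it equals 67; the coefficient of a is 2 (from the two edges through P_5).
So 2·a + 67 = 2·38.5 = 77 ⇒ a = 5.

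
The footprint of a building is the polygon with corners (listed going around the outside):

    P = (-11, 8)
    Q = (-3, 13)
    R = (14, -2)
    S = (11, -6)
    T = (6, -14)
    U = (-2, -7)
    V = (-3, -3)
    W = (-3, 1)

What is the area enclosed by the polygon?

292.5

P→Q: (-11)(13) − (-3)(8) = -119
Q→R: (-3)(-2) − (14)(13) = -176
R→S: (14)(-6) − (11)(-2) = -62
S→T: (11)(-14) − (6)(-6) = -118
T→U: (6)(-7) − (-2)(-14) = -70
U→V: (-2)(-3) − (-3)(-7) = -15
V→W: (-3)(1) − (-3)(-3) = -12
W→P: (-3)(8) − (-11)(1) = -13
Σ = -585
Area = |Σ|/2 = 292.5.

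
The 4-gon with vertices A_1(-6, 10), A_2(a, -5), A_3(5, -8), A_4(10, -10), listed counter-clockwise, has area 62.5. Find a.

The doubled signed area Σ (x_i y_{i+1} − x_{i+1} y_i) is linear in a.
With a=0 it equals 125; the coefficient of a is -18 (from the two edges through A_2).
So -18·a + 125 = 2·62.5 = 125 ⇒ a = 0.

0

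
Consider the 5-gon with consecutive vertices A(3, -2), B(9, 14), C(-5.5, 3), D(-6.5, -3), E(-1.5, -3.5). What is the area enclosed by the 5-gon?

Apply the shoelace (surveyor's) formula: 2A = Σ (x_i·y_{i+1} − x_{i+1}·y_i), indices taken mod 5.
Cross-terms: 60, 104, 36, 18.25, 13.5  ⇒  Σ = 231.75
Area = |Σ|/2 = 115.875.

115.875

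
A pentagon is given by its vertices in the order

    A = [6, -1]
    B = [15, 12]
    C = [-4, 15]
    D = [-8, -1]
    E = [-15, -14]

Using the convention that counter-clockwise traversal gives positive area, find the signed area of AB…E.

Apply the shoelace (surveyor's) formula: 2A = Σ (x_i·y_{i+1} − x_{i+1}·y_i), indices taken mod 5.
Σ = (87) + (273) + (124) + (97) + (99) = 680
Signed area = Σ/2 = 340 (positive ⇒ counter-clockwise traversal).

340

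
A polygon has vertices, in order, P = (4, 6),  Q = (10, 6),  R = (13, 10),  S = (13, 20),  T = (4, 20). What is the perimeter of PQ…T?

44

|PQ| = √((6)² + (0)²) = √36 = 6
|QR| = √((3)² + (4)²) = √25 = 5
|RS| = √((0)² + (10)²) = √100 = 10
|ST| = √((-9)² + (0)²) = √81 = 9
|TP| = √((0)² + (-14)²) = √196 = 14
Perimeter = 6 + 5 + 10 + 9 + 14 = 44.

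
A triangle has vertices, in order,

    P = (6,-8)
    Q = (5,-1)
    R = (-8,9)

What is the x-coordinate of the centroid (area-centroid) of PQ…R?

Apply the shoelace formula. First the cross-terms c_i = x_i·y_{i+1} − x_{i+1}·y_i:
  34, 37, 10  ⇒  2A = 81, A = 40.5.
Then Σ (x_i + x_{i+1})·c_i = 243, so x̄ = 243 / (6·40.5) = 1.

1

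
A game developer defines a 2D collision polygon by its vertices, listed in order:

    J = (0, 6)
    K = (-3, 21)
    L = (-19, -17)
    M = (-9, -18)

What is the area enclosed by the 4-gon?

Apply the shoelace (surveyor's) formula: 2A = Σ (x_i·y_{i+1} − x_{i+1}·y_i), indices taken mod 4.
Σ = (18) + (450) + (189) + (-54) = 603
Area = |Σ|/2 = 301.5.

301.5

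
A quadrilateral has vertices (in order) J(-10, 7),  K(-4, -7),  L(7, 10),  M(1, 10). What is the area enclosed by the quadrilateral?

Apply Gauss's area formula: 2A = Σ (x_i·y_{i+1} − x_{i+1}·y_i), indices taken mod 4.
J→K: (-10)(-7) − (-4)(7) = 98
K→L: (-4)(10) − (7)(-7) = 9
L→M: (7)(10) − (1)(10) = 60
M→J: (1)(7) − (-10)(10) = 107
Σ = 274
Area = |Σ|/2 = 137.

137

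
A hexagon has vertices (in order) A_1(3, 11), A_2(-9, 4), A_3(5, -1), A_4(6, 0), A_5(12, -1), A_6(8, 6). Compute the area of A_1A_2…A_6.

Apply Gauss's area formula: 2A = Σ (x_i·y_{i+1} − x_{i+1}·y_i), indices taken mod 6.
Σ = (111) + (-11) + (6) + (-6) + (80) + (70) = 250
Area = |Σ|/2 = 125.

125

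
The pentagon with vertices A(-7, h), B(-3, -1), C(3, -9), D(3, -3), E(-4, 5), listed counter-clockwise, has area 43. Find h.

Write out the shoelace sum; only the two edges meeting at A involve h:
2·Area = [((-4)·h − (-7)·5) + ((-7)·(-1) − (-3)·h)] + 51
       = -1·h + 93 = 86
⇒ h = 7.

7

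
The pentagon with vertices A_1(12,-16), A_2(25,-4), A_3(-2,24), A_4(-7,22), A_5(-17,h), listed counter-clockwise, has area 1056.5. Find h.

Write out the shoelace sum; only the two edges meeting at A_5 involve h:
2·Area = [((-7)·h − (-17)·22) + ((-17)·(-16) − 12·h)] + 1068
       = -19·h + 1714 = 2113
⇒ h = -21.

-21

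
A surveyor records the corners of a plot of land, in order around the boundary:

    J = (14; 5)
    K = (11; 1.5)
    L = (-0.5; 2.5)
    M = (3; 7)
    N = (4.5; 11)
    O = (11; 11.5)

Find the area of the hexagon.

95.25

Apply the surveyor's formula: 2A = Σ (x_i·y_{i+1} − x_{i+1}·y_i), indices taken mod 6.
Σ = (-34) + (28.25) + (-11) + (1.5) + (-69.25) + (-106) = -190.5
Area = |Σ|/2 = 95.25.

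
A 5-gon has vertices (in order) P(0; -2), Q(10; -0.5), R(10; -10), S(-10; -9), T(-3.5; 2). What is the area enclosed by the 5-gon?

154.75

Apply the surveyor's formula: 2A = Σ (x_i·y_{i+1} − x_{i+1}·y_i), indices taken mod 5.
Cross-terms: 20, -95, -190, -51.5, 7  ⇒  Σ = -309.5
Area = |Σ|/2 = 154.75.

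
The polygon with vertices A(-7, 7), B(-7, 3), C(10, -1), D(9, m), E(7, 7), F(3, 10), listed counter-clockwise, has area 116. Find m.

5

Write out the shoelace sum; only the two edges meeting at D involve m:
2·Area = [(10·m − 9·(-1)) + (9·7 − 7·m)] + 145
       = 3·m + 217 = 232
⇒ m = 5.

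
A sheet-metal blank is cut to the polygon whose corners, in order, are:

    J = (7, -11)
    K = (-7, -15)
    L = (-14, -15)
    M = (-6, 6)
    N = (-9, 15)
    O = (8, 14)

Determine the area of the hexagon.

464.5

Apply the shoelace formula: 2A = Σ (x_i·y_{i+1} − x_{i+1}·y_i), indices taken mod 6.
J→K: (7)(-15) − (-7)(-11) = -182
K→L: (-7)(-15) − (-14)(-15) = -105
L→M: (-14)(6) − (-6)(-15) = -174
M→N: (-6)(15) − (-9)(6) = -36
N→O: (-9)(14) − (8)(15) = -246
O→J: (8)(-11) − (7)(14) = -186
Σ = -929
Area = |Σ|/2 = 464.5.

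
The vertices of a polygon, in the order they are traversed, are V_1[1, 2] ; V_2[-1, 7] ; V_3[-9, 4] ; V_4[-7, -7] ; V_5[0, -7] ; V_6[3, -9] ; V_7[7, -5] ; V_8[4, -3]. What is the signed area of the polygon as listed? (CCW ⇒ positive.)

143.5

Apply the surveyor's formula: 2A = Σ (x_i·y_{i+1} − x_{i+1}·y_i), indices taken mod 8.
V_1→V_2: (1)(7) − (-1)(2) = 9
V_2→V_3: (-1)(4) − (-9)(7) = 59
V_3→V_4: (-9)(-7) − (-7)(4) = 91
V_4→V_5: (-7)(-7) − (0)(-7) = 49
V_5→V_6: (0)(-9) − (3)(-7) = 21
V_6→V_7: (3)(-5) − (7)(-9) = 48
V_7→V_8: (7)(-3) − (4)(-5) = -1
V_8→V_1: (4)(2) − (1)(-3) = 11
Σ = 287
Signed area = Σ/2 = 143.5 (positive ⇒ counter-clockwise traversal).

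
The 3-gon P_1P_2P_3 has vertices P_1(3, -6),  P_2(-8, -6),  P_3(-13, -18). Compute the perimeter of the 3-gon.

|P_1P_2| = √((-11)² + (0)²) = √121 = 11
|P_2P_3| = √((-5)² + (-12)²) = √169 = 13
|P_3P_1| = √((16)² + (12)²) = √400 = 20
Perimeter = 11 + 13 + 20 = 44.

44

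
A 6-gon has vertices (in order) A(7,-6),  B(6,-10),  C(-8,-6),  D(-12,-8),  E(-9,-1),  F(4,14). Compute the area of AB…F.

Cross-terms: -34, -116, -8, -60, -122, -122  ⇒  Σ = -462
Area = |Σ|/2 = 231.

231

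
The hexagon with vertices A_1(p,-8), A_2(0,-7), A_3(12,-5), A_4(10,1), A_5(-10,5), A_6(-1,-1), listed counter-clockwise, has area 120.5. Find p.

-2

The doubled signed area Σ (x_i y_{i+1} − x_{i+1} y_i) is linear in p.
With p=0 it equals 229; the coefficient of p is -6 (from the two edges through A_1).
So -6·p + 229 = 2·120.5 = 241 ⇒ p = -2.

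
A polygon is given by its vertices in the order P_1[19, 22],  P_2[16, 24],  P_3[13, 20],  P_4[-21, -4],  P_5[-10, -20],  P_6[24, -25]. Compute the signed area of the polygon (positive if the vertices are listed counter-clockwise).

1296.5

Apply the shoelace formula: 2A = Σ (x_i·y_{i+1} − x_{i+1}·y_i), indices taken mod 6.
P_1→P_2: (19)(24) − (16)(22) = 104
P_2→P_3: (16)(20) − (13)(24) = 8
P_3→P_4: (13)(-4) − (-21)(20) = 368
P_4→P_5: (-21)(-20) − (-10)(-4) = 380
P_5→P_6: (-10)(-25) − (24)(-20) = 730
P_6→P_1: (24)(22) − (19)(-25) = 1003
Σ = 2593
Signed area = Σ/2 = 1296.5 (positive ⇒ counter-clockwise traversal).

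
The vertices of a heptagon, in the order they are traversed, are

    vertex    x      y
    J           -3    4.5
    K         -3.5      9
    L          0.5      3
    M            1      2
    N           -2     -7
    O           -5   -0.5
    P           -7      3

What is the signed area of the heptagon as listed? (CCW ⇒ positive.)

Apply Gauss's area formula: 2A = Σ (x_i·y_{i+1} − x_{i+1}·y_i), indices taken mod 7.
Cross-terms: -11.25, -15, -2, -3, -34, -18.5, -22.5  ⇒  Σ = -106.25
Signed area = Σ/2 = -53.125 (negative ⇒ clockwise traversal).

-53.125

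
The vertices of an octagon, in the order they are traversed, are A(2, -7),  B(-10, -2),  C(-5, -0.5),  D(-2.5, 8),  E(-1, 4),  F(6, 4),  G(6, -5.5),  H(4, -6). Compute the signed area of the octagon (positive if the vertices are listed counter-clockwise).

-118.625

Apply the shoelace (surveyor's) formula: 2A = Σ (x_i·y_{i+1} − x_{i+1}·y_i), indices taken mod 8.
Σ = (-74) + (-5) + (-41.25) + (-2) + (-28) + (-57) + (-14) + (-16) = -237.25
Signed area = Σ/2 = -118.625 (negative ⇒ clockwise traversal).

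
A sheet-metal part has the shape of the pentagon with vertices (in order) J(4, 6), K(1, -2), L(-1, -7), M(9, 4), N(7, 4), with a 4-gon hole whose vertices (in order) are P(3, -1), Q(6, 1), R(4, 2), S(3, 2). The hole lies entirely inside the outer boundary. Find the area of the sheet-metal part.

Outer boundary:
Apply the shoelace (surveyor's) formula: 2A = Σ (x_i·y_{i+1} − x_{i+1}·y_i), indices taken mod 5.
J→K: (4)(-2) − (1)(6) = -14
K→L: (1)(-7) − (-1)(-2) = -9
L→M: (-1)(4) − (9)(-7) = 59
M→N: (9)(4) − (7)(4) = 8
N→J: (7)(6) − (4)(4) = 26
Σ = 70
Area = |Σ|/2 = 35.
Hole:
Apply the surveyor's formula: 2A = Σ (x_i·y_{i+1} − x_{i+1}·y_i), indices taken mod 4.
Σ = (9) + (8) + (2) + (-9) = 10
Area = |Σ|/2 = 5.
Net area = 35 − 5 = 30.

30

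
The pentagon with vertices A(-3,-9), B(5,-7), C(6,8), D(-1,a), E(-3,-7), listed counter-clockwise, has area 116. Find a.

7

The doubled signed area Σ (x_i y_{i+1} − x_{i+1} y_i) is linear in a.
With a=0 it equals 169; the coefficient of a is 9 (from the two edges through D).
So 9·a + 169 = 2·116 = 232 ⇒ a = 7.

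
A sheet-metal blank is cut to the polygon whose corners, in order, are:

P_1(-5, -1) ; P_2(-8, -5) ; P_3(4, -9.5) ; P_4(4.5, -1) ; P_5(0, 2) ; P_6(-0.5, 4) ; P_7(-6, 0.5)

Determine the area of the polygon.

97

Apply the shoelace formula: 2A = Σ (x_i·y_{i+1} − x_{i+1}·y_i), indices taken mod 7.
Σ = (17) + (96) + (38.75) + (9) + (1) + (23.75) + (8.5) = 194
Area = |Σ|/2 = 97.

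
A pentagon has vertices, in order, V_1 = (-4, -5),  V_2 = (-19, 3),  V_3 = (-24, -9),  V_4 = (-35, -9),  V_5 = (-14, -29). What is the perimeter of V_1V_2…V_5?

96

|V_1V_2| = √((-15)² + (8)²) = √289 = 17
|V_2V_3| = √((-5)² + (-12)²) = √169 = 13
|V_3V_4| = √((-11)² + (0)²) = √121 = 11
|V_4V_5| = √((21)² + (-20)²) = √841 = 29
|V_5V_1| = √((10)² + (24)²) = √676 = 26
Perimeter = 17 + 13 + 11 + 29 + 26 = 96.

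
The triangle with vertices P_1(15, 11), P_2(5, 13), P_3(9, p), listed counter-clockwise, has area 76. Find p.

Write out the shoelace sum; only the two edges meeting at P_3 involve p:
2·Area = [(5·p − 9·13) + (9·11 − 15·p)] + 140
       = -10·p + 122 = 152
⇒ p = -3.

-3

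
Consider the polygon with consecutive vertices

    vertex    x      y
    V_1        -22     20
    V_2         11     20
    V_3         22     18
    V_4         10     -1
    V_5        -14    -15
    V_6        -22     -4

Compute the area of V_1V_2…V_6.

1035

Σ = (-660) + (-242) + (-202) + (-164) + (-274) + (-528) = -2070
Area = |Σ|/2 = 1035.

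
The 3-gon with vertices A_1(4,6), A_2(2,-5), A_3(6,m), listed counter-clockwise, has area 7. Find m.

The doubled signed area Σ (x_i y_{i+1} − x_{i+1} y_i) is linear in m.
With m=0 it equals 34; the coefficient of m is -2 (from the two edges through A_3).
So -2·m + 34 = 2·7 = 14 ⇒ m = 10.

10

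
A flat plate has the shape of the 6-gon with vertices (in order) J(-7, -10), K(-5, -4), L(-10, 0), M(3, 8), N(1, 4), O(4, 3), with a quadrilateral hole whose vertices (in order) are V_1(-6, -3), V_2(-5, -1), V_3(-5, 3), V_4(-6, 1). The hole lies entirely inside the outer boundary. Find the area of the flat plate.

Outer boundary:
Apply the shoelace formula: 2A = Σ (x_i·y_{i+1} − x_{i+1}·y_i), indices taken mod 6.
Cross-terms: -22, -40, -80, 4, -13, -19  ⇒  Σ = -170
Area = |Σ|/2 = 85.
Hole:
Apply the shoelace (surveyor's) formula: 2A = Σ (x_i·y_{i+1} − x_{i+1}·y_i), indices taken mod 4.
Σ = (-9) + (-20) + (13) + (24) = 8
Area = |Σ|/2 = 4.
Net area = 85 − 4 = 81.

81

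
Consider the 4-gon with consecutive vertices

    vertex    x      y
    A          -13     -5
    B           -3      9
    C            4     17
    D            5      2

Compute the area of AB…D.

147.5

Apply the shoelace formula: 2A = Σ (x_i·y_{i+1} − x_{i+1}·y_i), indices taken mod 4.
A→B: (-13)(9) − (-3)(-5) = -132
B→C: (-3)(17) − (4)(9) = -87
C→D: (4)(2) − (5)(17) = -77
D→A: (5)(-5) − (-13)(2) = 1
Σ = -295
Area = |Σ|/2 = 147.5.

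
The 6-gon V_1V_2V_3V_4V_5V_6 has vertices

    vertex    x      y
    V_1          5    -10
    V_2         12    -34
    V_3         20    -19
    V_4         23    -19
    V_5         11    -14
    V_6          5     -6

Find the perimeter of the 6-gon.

|V_1V_2| = √((7)² + (-24)²) = √625 = 25
|V_2V_3| = √((8)² + (15)²) = √289 = 17
|V_3V_4| = √((3)² + (0)²) = √9 = 3
|V_4V_5| = √((-12)² + (5)²) = √169 = 13
|V_5V_6| = √((-6)² + (8)²) = √100 = 10
|V_6V_1| = √((0)² + (-4)²) = √16 = 4
Perimeter = 25 + 17 + 3 + 13 + 10 + 4 = 72.

72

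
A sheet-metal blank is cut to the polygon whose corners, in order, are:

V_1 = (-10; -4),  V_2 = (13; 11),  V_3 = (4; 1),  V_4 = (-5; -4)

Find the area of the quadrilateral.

60

Apply the shoelace (surveyor's) formula: 2A = Σ (x_i·y_{i+1} − x_{i+1}·y_i), indices taken mod 4.
Σ = (-58) + (-31) + (-11) + (-20) = -120
Area = |Σ|/2 = 60.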